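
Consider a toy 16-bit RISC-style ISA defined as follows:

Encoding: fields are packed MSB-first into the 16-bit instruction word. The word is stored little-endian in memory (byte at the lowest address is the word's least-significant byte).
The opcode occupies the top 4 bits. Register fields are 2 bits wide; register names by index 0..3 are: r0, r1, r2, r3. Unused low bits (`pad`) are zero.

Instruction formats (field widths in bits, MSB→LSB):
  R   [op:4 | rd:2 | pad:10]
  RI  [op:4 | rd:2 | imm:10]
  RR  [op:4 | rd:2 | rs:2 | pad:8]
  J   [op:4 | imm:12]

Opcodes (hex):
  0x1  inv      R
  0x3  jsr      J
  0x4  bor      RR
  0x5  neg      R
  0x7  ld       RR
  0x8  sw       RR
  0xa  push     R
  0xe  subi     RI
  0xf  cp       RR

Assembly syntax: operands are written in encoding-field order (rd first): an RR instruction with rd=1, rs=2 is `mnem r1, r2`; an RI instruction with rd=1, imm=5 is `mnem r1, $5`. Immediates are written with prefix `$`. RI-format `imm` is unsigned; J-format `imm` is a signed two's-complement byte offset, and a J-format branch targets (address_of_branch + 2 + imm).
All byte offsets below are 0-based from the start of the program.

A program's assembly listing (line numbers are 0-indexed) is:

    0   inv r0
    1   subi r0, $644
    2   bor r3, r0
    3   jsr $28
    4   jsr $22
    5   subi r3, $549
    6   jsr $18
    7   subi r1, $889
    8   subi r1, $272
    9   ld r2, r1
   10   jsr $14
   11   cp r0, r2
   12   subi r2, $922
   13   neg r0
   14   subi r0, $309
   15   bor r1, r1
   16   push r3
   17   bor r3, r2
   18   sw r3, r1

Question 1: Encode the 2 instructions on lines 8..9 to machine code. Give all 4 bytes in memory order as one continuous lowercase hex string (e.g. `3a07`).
10e50079

line 8 (subi): pack op=0xe:4|rd=1:2|imm=272:10 = 0xe510; little→ 10 e5
line 9 (ld): pack op=0x7:4|rd=2:2|rs=1:2|pad=0:8 = 0x7900; little→ 00 79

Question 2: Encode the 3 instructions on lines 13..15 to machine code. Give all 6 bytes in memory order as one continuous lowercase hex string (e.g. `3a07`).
005035e10045

line 13 (neg): pack op=0x5:4|rd=0:2|pad=0:10 = 0x5000; little→ 00 50
line 14 (subi): pack op=0xe:4|rd=0:2|imm=309:10 = 0xe135; little→ 35 e1
line 15 (bor): pack op=0x4:4|rd=1:2|rs=1:2|pad=0:8 = 0x4500; little→ 00 45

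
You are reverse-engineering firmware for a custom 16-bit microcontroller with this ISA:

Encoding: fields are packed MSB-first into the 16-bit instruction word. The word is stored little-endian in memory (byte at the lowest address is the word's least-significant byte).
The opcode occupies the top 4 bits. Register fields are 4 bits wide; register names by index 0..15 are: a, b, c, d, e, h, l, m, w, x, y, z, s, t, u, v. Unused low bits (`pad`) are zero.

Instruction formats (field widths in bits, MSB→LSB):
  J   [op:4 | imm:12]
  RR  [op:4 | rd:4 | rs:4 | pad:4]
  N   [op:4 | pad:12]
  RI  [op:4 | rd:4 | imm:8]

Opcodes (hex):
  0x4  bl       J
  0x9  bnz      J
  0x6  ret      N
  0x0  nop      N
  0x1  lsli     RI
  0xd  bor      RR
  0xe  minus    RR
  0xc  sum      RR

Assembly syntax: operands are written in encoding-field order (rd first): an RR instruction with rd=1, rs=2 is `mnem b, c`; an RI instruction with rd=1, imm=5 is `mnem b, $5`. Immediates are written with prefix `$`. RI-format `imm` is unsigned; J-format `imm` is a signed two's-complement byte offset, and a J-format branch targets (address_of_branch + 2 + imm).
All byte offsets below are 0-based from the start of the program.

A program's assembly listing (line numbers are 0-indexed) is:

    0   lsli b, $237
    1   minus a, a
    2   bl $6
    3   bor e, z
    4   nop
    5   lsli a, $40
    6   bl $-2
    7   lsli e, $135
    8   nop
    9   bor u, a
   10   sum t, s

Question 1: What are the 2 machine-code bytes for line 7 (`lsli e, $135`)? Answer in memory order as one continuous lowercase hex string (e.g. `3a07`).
8714

L7: lsli op=0x1:4|rd=4:4|imm=135:8 ⇒ 0x1487 ⇒ little 87 14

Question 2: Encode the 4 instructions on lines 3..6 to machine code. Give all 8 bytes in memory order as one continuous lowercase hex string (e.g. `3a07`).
line 3 (bor): pack op=0xd:4|rd=4:4|rs=11:4|pad=0:4 = 0xd4b0; little→ b0 d4
line 4 (nop): pack op=0x0:4|pad=0:12 = 0x0000; little→ 00 00
line 5 (lsli): pack op=0x1:4|rd=0:4|imm=40:8 = 0x1028; little→ 28 10
line 6 (bl): pack op=0x4:4|imm=-2:12 = 0x4ffe; little→ fe 4f

b0d400002810fe4f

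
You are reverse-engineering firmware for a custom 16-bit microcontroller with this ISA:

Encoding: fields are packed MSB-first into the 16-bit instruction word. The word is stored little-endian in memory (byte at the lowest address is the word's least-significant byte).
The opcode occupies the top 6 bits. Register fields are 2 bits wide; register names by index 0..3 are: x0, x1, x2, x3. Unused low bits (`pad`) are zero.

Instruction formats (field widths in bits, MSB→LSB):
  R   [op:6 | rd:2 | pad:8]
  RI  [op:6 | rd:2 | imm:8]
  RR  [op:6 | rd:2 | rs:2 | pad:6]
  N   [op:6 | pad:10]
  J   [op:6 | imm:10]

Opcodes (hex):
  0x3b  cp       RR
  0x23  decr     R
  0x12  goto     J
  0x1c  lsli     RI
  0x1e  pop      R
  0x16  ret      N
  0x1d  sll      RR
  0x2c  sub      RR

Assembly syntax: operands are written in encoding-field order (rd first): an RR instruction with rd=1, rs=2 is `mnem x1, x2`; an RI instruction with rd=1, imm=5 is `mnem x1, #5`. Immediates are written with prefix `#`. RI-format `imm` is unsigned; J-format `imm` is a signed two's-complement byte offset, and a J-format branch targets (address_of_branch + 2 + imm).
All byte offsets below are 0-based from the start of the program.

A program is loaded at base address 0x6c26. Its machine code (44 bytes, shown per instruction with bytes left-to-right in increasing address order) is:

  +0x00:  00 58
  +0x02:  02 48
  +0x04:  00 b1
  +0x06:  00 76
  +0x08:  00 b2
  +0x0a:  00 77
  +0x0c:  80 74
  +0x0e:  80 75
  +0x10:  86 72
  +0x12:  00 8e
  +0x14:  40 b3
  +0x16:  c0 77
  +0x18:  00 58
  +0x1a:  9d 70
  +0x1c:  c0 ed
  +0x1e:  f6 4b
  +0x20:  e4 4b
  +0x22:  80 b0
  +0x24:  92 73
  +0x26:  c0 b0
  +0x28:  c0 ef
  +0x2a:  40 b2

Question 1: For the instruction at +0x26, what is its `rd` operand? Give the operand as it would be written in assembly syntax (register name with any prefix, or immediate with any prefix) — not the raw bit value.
@+26  little-endian(c0 b0) = 0xb0c0
  top 6b → 0x2c → sub [RR]
  rd: (w>>8)&0x3=0x0 → x0
  rs: (w>>6)&0x3=0x3 → x3

x0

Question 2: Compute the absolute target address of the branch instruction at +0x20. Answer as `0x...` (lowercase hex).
0x6c2c

off 0x20: read e4 4b as little → 0x4be4
  opcode bits[15:10]=0x12: goto/J
  imm: (w>>0)&0x3ff=0x3e4 (s10→-28) → #-28
  target = base 0x6c26 + off 0x20 + 2 + imm -28 = 0x6c2c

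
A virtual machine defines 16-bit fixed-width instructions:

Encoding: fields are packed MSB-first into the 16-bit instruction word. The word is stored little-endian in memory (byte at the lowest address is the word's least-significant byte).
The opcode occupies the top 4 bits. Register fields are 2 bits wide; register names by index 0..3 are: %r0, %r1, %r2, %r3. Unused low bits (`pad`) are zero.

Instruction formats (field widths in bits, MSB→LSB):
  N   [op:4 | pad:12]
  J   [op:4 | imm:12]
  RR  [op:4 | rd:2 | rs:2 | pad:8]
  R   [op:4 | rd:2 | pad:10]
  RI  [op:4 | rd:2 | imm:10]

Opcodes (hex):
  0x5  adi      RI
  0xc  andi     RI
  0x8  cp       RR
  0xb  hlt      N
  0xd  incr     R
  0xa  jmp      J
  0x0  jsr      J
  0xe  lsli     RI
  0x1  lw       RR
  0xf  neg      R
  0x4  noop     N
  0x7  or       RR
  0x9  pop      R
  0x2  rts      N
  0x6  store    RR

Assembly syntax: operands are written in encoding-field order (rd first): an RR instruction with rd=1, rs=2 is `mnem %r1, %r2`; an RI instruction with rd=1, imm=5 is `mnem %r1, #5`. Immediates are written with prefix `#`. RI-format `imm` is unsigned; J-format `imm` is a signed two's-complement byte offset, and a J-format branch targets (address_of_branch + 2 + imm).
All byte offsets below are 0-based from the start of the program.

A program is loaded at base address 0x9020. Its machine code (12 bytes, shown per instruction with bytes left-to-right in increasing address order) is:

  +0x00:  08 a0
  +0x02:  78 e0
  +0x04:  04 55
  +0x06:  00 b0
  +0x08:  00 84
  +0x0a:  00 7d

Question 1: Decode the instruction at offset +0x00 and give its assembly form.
jmp #8

@+00  little-endian(08 a0) = 0xa008
  op=0xa008>>12=0xa ⇒ jmp (J)
  imm: (w>>0)&0xfff=0x8 → #8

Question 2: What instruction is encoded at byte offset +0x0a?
or %r3, %r1

off 0x0a: read 00 7d as little → 0x7d00
  top 4b → 0x7 → or [RR]
  rd@[11:10]=0x3 ⇒ %r3
  rs@[9:8]=0x1 ⇒ %r1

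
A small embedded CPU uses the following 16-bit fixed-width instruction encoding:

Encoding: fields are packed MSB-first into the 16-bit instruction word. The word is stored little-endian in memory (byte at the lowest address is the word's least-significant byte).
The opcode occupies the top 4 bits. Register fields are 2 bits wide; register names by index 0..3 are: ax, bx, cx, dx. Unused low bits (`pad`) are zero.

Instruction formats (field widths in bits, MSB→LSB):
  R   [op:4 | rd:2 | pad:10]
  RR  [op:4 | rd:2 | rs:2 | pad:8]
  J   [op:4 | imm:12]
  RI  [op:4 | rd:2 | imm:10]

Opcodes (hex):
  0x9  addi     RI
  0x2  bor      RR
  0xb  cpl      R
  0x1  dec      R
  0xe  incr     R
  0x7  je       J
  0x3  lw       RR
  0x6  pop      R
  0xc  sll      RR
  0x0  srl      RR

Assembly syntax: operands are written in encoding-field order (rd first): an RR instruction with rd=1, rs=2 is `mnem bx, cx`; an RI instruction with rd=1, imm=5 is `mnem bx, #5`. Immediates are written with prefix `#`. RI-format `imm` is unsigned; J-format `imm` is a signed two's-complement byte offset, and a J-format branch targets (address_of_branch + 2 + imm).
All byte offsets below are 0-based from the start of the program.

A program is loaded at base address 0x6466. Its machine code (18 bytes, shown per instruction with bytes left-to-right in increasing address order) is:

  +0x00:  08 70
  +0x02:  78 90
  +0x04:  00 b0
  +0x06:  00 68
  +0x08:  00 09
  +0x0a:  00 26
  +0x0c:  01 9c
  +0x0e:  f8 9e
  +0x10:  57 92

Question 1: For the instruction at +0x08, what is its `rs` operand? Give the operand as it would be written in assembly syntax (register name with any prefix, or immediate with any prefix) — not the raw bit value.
bx

@+08  little-endian(00 09) = 0x0900
  top 4b → 0x0 → srl [RR]
  rd: (w>>10)&0x3=0x2 → cx
  rs: (w>>8)&0x3=0x1 → bx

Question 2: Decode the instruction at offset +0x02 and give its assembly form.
addi ax, #120

@+02  little-endian(78 90) = 0x9078
  opcode bits[15:12]=0x9: addi/RI
  rd@[11:10]=0x0 ⇒ ax
  imm@[9:0]=0x78 ⇒ #120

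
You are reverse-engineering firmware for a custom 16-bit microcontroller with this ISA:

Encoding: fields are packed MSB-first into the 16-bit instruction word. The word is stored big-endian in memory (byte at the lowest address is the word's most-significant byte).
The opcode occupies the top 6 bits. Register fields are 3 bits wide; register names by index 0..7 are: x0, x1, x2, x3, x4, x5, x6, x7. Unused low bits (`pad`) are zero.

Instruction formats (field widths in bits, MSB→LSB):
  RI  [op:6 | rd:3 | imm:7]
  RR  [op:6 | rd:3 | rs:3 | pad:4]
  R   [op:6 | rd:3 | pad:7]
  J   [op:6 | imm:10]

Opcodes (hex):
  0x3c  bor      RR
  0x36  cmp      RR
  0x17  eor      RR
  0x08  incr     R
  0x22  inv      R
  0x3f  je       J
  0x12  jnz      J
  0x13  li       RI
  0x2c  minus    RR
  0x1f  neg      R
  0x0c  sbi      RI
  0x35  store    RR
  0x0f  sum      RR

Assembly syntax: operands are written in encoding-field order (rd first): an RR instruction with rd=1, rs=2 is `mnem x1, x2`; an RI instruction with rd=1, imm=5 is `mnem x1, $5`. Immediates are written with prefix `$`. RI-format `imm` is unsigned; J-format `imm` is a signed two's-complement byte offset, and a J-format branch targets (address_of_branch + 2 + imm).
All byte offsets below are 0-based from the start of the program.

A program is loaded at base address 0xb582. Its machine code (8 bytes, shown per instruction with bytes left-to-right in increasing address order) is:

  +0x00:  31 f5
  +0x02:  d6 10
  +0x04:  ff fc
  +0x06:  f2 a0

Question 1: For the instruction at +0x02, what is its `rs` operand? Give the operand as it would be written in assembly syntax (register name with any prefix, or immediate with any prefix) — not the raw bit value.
[02] d6 10 → 0xd610
  op=0xd610>>10=0x35 ⇒ store (RR)
  rd: (w>>7)&0x7=0x4 → x4
  rs: (w>>4)&0x7=0x1 → x1

x1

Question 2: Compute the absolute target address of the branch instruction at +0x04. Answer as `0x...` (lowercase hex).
[04] ff fc → 0xfffc
  op=0xfffc>>10=0x3f ⇒ je (J)
  imm@[9:0]=0x3fc (s10→-4) ⇒ $-4
  target = base 0xb582 + off 0x04 + 2 + imm -4 = 0xb584

0xb584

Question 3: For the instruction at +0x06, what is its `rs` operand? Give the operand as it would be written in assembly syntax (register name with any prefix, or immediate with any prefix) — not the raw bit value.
+0x06: f2 a0 ⇒ word 0xf2a0 (big)
  opcode bits[15:10]=0x3c: bor/RR
  rd: (w>>7)&0x7=0x5 → x5
  rs: (w>>4)&0x7=0x2 → x2

x2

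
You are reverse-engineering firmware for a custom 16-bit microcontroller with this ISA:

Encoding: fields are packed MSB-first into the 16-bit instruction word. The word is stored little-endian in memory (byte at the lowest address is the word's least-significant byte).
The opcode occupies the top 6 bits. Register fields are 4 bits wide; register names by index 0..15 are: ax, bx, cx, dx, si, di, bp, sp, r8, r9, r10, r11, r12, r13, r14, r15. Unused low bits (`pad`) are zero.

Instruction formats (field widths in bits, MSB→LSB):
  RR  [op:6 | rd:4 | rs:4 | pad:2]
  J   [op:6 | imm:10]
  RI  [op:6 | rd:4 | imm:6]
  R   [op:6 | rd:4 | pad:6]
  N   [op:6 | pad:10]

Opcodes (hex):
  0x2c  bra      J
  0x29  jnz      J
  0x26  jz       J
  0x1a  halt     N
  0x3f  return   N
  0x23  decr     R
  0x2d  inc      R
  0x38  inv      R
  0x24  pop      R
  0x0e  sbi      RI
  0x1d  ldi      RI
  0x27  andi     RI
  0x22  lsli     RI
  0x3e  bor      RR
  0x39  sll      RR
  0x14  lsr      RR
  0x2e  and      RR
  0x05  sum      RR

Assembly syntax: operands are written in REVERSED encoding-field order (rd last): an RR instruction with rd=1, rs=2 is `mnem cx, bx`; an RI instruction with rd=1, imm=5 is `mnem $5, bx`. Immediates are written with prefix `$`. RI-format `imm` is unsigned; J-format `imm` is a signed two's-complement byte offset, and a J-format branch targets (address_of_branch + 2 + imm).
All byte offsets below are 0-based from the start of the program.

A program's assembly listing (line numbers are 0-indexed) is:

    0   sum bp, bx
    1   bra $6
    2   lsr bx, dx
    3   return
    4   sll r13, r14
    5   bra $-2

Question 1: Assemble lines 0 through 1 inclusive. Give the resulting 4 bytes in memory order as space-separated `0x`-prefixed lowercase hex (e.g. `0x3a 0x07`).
0. sum fields op=0x5:6|rd=1:4|rs=6:4|pad=0:2 → word 1458h → 58 14
1. bra fields op=0x2c:6|imm=6:10 → word b006h → 06 b0

0x58 0x14 0x06 0xb0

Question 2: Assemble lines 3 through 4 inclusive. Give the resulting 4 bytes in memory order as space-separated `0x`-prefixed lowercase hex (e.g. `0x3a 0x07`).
line 3 (return): pack op=0x3f:6|pad=0:10 = 0xfc00; little→ 00 fc
line 4 (sll): pack op=0x39:6|rd=14:4|rs=13:4|pad=0:2 = 0xe7b4; little→ b4 e7

0x00 0xfc 0xb4 0xe7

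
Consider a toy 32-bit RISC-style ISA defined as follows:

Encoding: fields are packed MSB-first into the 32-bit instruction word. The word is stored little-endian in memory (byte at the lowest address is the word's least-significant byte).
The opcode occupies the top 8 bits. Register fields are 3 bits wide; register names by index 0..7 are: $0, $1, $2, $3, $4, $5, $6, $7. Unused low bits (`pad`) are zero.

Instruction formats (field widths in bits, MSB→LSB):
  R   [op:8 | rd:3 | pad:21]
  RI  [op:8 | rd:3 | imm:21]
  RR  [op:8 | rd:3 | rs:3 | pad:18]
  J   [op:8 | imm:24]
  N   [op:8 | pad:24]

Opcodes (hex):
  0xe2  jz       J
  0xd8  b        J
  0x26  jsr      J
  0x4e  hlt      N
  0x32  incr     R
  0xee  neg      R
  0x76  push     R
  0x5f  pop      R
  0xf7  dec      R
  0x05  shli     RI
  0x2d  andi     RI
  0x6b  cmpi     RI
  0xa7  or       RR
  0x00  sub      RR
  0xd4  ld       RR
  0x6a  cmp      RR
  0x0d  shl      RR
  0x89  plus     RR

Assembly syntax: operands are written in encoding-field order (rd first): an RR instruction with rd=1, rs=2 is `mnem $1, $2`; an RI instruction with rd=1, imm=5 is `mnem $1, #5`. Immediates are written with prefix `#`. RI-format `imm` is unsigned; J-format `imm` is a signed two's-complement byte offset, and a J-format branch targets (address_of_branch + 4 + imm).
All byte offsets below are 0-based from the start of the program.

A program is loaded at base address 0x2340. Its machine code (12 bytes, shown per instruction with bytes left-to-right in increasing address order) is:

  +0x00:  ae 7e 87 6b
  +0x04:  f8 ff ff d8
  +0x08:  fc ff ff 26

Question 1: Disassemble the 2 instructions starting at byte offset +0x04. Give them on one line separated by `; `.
[04] f8 ff ff d8 → 0xd8fffff8
  op=0xd8fffff8>>24=0xd8 ⇒ b (J)
  [23:0] imm=16777208 (s24→-8) = #-8
[08] fc ff ff 26 → 0x26fffffc
  op=0x26fffffc>>24=0x26 ⇒ jsr (J)
  [23:0] imm=16777212 (s24→-4) = #-4

b #-8; jsr #-4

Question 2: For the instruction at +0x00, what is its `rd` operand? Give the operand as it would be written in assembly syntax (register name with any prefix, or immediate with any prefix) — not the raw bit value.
@+00  little-endian(ae 7e 87 6b) = 0x6b877eae
  top 8b → 0x6b → cmpi [RI]
  [23:21] rd=4 = $4
  [20:0] imm=491182 = #491182

$4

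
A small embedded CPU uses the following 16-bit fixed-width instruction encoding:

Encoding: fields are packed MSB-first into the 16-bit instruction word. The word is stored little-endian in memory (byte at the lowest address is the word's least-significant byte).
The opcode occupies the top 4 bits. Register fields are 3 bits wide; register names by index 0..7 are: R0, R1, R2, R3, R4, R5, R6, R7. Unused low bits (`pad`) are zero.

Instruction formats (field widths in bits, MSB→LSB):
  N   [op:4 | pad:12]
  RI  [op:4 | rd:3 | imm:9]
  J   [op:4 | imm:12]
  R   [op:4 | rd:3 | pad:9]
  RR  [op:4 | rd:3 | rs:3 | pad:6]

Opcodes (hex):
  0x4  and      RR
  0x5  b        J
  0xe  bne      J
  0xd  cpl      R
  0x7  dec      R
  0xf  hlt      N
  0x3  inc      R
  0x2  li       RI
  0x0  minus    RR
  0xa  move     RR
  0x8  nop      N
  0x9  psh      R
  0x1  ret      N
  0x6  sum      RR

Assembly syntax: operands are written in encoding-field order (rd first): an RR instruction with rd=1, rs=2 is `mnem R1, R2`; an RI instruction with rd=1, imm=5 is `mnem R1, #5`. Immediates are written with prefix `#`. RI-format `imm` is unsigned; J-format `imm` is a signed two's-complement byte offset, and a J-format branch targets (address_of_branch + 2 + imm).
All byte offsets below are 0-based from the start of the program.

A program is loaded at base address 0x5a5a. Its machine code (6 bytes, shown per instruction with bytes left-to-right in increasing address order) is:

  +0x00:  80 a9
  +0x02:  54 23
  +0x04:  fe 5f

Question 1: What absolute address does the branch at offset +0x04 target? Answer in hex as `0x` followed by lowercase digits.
+0x04: fe 5f ⇒ word 0x5ffe (little)
  top 4b → 0x5 → b [J]
  imm@[11:0]=0xffe (s12→-2) ⇒ #-2
  target = base 0x5a5a + off 0x04 + 2 + imm -2 = 0x5a5e

0x5a5e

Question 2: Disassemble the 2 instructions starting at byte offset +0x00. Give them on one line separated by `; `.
off 0x00: read 80 a9 as little → 0xa980
  opcode bits[15:12]=0xa: move/RR
  [11:9] rd=4 = R4
  [8:6] rs=6 = R6
off 0x02: read 54 23 as little → 0x2354
  opcode bits[15:12]=0x2: li/RI
  [11:9] rd=1 = R1
  [8:0] imm=340 = #340

move R4, R6; li R1, #340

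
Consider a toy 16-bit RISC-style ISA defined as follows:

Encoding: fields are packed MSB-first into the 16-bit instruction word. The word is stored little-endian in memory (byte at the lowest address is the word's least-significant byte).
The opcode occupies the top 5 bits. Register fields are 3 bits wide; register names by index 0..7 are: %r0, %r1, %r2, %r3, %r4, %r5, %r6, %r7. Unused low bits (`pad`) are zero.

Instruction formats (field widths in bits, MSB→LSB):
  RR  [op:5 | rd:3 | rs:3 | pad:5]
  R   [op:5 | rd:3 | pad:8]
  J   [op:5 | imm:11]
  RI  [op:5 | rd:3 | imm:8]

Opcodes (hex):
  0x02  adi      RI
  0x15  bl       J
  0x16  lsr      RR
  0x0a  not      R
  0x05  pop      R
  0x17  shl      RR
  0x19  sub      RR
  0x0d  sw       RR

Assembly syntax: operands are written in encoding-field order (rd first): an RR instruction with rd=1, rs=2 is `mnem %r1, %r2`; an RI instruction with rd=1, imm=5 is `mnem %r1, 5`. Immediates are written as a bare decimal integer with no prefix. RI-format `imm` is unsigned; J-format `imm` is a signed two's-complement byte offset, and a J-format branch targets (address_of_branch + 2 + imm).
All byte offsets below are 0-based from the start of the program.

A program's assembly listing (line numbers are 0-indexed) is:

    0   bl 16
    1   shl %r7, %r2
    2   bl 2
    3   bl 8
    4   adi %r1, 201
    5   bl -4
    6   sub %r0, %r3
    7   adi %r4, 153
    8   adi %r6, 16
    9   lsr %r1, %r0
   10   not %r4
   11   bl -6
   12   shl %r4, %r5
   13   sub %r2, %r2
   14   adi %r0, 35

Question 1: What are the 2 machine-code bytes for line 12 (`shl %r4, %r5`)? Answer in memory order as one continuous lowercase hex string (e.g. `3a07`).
a0bc

L12: shl op=0x17:5|rd=4:3|rs=5:3|pad=0:5 ⇒ 0xbca0 ⇒ little a0 bc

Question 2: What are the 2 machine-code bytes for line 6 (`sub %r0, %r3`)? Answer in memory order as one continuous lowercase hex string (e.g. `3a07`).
6. sub fields op=0x19:5|rd=0:3|rs=3:3|pad=0:5 → word c860h → 60 c8

60c8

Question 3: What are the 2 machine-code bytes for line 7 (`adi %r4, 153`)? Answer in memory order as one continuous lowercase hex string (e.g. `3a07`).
line 7 (adi): pack op=0x2:5|rd=4:3|imm=153:8 = 0x1499; little→ 99 14

9914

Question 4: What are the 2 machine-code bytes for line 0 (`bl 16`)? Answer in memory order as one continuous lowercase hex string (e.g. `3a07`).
10a8

line 0 (bl): pack op=0x15:5|imm=16:11 = 0xa810; little→ 10 a8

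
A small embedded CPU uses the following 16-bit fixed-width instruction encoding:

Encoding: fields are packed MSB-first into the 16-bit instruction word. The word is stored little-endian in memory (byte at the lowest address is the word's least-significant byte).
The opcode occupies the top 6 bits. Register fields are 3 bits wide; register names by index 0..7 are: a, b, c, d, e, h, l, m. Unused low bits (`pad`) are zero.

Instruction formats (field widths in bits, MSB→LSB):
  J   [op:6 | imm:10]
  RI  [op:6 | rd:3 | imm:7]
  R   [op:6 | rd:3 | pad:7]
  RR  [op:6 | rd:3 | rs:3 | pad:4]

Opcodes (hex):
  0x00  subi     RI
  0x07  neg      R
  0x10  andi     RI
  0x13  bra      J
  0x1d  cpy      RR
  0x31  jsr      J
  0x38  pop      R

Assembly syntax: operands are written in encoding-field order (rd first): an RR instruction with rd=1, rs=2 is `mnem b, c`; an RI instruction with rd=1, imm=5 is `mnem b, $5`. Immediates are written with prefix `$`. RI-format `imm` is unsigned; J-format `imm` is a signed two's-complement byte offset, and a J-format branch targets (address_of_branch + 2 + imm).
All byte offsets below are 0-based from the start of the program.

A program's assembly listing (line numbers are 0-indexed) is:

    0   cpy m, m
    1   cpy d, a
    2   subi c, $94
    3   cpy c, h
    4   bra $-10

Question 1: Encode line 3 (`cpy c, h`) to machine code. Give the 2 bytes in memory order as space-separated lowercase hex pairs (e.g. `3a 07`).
line 3 (cpy): pack op=0x1d:6|rd=2:3|rs=5:3|pad=0:4 = 0x7550; little→ 50 75

50 75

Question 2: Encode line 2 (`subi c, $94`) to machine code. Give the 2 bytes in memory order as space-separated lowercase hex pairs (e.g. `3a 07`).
5e 01

L2: subi op=0x0:6|rd=2:3|imm=94:7 ⇒ 0x015e ⇒ little 5e 01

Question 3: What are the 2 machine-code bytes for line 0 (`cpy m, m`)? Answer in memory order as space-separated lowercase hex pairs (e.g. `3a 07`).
L0: cpy op=0x1d:6|rd=7:3|rs=7:3|pad=0:4 ⇒ 0x77f0 ⇒ little f0 77

f0 77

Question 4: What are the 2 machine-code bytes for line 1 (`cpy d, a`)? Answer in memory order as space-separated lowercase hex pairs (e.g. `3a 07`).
line 1 (cpy): pack op=0x1d:6|rd=3:3|rs=0:3|pad=0:4 = 0x7580; little→ 80 75

80 75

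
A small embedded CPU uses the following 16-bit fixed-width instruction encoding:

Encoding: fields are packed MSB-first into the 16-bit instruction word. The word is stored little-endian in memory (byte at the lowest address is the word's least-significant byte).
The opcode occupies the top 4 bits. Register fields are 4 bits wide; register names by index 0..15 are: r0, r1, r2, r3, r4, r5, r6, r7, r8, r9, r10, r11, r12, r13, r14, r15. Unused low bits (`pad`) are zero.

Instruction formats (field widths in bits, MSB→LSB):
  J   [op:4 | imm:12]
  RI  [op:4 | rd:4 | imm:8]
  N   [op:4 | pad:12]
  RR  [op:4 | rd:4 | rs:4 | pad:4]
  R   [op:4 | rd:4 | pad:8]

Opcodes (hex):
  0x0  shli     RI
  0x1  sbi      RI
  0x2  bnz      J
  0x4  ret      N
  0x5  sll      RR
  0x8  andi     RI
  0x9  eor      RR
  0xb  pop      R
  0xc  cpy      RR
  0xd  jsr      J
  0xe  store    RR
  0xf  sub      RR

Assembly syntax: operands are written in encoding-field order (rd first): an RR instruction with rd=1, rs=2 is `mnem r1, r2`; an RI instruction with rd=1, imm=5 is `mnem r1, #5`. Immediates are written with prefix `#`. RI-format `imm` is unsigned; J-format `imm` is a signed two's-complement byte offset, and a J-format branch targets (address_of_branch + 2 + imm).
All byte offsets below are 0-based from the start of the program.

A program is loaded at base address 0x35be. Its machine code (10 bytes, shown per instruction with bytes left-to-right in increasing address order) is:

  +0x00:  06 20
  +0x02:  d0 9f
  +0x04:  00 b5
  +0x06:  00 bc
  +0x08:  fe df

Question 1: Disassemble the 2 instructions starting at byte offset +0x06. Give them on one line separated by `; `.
@+06  little-endian(00 bc) = 0xbc00
  top 4b → 0xb → pop [R]
  [11:8] rd=12 = r12
@+08  little-endian(fe df) = 0xdffe
  top 4b → 0xd → jsr [J]
  [11:0] imm=4094 (s12→-2) = #-2

pop r12; jsr #-2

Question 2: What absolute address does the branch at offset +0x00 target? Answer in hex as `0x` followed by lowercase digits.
[00] 06 20 → 0x2006
  op=0x2006>>12=0x2 ⇒ bnz (J)
  imm: (w>>0)&0xfff=0x6 → #6
  target = base 0x35be + off 0x00 + 2 + imm 6 = 0x35c6

0x35c6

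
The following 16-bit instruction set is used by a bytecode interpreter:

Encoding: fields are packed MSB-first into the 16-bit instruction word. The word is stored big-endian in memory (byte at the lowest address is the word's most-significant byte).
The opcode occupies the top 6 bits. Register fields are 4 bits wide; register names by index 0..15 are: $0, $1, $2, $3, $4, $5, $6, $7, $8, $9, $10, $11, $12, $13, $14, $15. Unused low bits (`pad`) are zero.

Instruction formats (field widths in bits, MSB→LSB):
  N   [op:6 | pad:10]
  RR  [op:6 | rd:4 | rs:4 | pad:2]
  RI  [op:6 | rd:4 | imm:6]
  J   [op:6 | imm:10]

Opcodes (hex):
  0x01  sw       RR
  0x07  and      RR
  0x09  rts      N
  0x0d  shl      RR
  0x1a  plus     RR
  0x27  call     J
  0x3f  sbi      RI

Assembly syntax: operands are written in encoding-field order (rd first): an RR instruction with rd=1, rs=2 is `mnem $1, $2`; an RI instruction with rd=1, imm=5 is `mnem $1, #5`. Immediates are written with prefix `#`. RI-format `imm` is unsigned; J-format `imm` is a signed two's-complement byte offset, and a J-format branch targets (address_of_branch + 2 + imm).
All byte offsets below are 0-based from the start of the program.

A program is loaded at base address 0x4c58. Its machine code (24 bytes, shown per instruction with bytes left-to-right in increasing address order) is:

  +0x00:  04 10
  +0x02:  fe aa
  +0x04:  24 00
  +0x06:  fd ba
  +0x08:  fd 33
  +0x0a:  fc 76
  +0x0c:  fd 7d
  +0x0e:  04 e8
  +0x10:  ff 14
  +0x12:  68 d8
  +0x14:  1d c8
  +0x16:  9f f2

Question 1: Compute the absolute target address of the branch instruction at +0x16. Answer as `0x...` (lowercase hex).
0x4c62

+0x16: 9f f2 ⇒ word 0x9ff2 (big)
  op=0x9ff2>>10=0x27 ⇒ call (J)
  imm: (w>>0)&0x3ff=0x3f2 (s10→-14) → #-14
  target = base 0x4c58 + off 0x16 + 2 + imm -14 = 0x4c62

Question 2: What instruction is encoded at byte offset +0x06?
sbi $6, #58

[06] fd ba → 0xfdba
  op=0xfdba>>10=0x3f ⇒ sbi (RI)
  rd@[9:6]=0x6 ⇒ $6
  imm@[5:0]=0x3a ⇒ #58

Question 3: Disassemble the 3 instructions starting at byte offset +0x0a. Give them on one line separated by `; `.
off 0x0a: read fc 76 as big → 0xfc76
  opcode bits[15:10]=0x3f: sbi/RI
  rd@[9:6]=0x1 ⇒ $1
  imm@[5:0]=0x36 ⇒ #54
off 0x0c: read fd 7d as big → 0xfd7d
  opcode bits[15:10]=0x3f: sbi/RI
  rd@[9:6]=0x5 ⇒ $5
  imm@[5:0]=0x3d ⇒ #61
off 0x0e: read 04 e8 as big → 0x04e8
  opcode bits[15:10]=0x1: sw/RR
  rd@[9:6]=0x3 ⇒ $3
  rs@[5:2]=0xa ⇒ $10

sbi $1, #54; sbi $5, #61; sw $3, $10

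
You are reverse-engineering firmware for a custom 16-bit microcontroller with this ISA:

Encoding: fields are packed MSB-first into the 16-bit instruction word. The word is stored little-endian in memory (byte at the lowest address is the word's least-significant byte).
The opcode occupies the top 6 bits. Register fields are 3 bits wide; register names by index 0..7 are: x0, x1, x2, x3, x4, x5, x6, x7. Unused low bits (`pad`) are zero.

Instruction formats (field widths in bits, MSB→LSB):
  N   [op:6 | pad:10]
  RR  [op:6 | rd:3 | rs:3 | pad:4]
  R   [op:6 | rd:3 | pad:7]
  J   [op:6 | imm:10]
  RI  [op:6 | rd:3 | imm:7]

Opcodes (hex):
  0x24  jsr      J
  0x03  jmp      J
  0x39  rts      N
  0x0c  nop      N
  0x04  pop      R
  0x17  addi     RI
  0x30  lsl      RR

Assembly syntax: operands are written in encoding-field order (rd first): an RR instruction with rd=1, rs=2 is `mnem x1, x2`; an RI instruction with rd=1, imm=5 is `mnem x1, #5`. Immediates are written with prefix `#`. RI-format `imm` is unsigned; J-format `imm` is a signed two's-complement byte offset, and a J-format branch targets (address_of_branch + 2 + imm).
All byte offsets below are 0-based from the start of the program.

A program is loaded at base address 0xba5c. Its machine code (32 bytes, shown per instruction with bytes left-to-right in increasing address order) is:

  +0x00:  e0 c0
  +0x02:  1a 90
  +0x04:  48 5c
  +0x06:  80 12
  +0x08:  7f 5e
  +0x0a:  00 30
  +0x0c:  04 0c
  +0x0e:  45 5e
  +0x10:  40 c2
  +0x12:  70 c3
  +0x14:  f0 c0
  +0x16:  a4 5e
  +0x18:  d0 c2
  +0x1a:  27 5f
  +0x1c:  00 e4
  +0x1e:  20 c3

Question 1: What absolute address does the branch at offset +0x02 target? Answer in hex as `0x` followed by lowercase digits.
0xba7a

off 0x02: read 1a 90 as little → 0x901a
  op=0x901a>>10=0x24 ⇒ jsr (J)
  imm: (w>>0)&0x3ff=0x1a → #26
  target = base 0xba5c + off 0x02 + 2 + imm 26 = 0xba7a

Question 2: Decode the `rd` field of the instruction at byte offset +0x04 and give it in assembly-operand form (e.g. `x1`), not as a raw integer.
x0

[04] 48 5c → 0x5c48
  op=0x5c48>>10=0x17 ⇒ addi (RI)
  rd: (w>>7)&0x7=0x0 → x0
  imm: (w>>0)&0x7f=0x48 → #72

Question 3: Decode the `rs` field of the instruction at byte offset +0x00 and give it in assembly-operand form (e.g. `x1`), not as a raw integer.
+0x00: e0 c0 ⇒ word 0xc0e0 (little)
  op=0xc0e0>>10=0x30 ⇒ lsl (RR)
  [9:7] rd=1 = x1
  [6:4] rs=6 = x6

x6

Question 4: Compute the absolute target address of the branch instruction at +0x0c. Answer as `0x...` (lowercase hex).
0xba6e

off 0x0c: read 04 0c as little → 0x0c04
  op=0x0c04>>10=0x3 ⇒ jmp (J)
  imm: (w>>0)&0x3ff=0x4 → #4
  target = base 0xba5c + off 0x0c + 2 + imm 4 = 0xba6e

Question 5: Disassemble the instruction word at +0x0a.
off 0x0a: read 00 30 as little → 0x3000
  top 6b → 0xc → nop [N]

nop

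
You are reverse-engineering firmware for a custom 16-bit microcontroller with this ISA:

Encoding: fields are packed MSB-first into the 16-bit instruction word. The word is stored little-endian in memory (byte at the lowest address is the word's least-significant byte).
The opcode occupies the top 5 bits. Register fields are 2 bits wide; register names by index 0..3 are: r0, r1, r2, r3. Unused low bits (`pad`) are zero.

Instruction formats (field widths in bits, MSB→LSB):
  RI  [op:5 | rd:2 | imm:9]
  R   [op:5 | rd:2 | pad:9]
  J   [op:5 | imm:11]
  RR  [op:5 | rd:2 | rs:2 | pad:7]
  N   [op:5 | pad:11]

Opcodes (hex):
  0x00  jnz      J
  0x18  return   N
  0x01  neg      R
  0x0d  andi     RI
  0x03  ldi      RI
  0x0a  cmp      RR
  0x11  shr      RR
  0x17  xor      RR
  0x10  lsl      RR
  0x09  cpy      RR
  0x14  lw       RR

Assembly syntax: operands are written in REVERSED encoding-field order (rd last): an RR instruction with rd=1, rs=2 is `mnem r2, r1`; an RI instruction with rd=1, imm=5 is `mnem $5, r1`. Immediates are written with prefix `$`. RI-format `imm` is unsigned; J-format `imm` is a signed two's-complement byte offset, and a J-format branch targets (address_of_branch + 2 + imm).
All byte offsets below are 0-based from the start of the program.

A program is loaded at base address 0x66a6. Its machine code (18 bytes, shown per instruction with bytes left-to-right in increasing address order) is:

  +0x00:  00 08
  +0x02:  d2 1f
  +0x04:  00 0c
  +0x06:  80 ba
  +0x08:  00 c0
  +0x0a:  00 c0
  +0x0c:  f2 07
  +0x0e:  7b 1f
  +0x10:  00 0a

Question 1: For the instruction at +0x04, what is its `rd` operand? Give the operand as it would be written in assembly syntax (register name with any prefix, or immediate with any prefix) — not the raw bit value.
[04] 00 0c → 0x0c00
  top 5b → 0x1 → neg [R]
  [10:9] rd=2 = r2

r2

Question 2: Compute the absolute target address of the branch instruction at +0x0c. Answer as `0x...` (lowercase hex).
@+0c  little-endian(f2 07) = 0x07f2
  op=0x07f2>>11=0x0 ⇒ jnz (J)
  imm: (w>>0)&0x7ff=0x7f2 (s11→-14) → $-14
  target = base 0x66a6 + off 0x0c + 2 + imm -14 = 0x66a6

0x66a6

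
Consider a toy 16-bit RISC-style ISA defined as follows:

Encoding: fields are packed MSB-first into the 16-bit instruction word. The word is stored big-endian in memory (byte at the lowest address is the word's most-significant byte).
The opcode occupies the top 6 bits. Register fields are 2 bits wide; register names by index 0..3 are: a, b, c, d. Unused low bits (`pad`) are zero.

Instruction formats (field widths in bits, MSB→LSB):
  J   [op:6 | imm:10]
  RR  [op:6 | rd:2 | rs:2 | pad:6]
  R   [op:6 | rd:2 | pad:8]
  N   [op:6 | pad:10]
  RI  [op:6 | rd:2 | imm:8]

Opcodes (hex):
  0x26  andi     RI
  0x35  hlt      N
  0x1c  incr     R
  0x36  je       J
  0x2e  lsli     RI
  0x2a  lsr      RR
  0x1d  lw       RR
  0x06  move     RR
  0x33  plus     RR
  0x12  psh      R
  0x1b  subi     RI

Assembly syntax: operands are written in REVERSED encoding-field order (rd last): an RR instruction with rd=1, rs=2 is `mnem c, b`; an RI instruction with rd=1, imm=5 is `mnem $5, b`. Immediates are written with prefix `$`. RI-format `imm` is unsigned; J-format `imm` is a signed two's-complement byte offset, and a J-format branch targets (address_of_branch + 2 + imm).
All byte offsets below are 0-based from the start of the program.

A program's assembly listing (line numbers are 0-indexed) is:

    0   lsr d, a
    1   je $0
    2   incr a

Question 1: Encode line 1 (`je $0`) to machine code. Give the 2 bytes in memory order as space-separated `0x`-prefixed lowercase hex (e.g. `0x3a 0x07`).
0xd8 0x00

L1: je op=0x36:6|imm=0:10 ⇒ 0xd800 ⇒ big d8 00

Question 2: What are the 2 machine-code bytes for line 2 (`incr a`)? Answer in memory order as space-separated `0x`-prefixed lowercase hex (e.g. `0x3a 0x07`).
2. incr fields op=0x1c:6|rd=0:2|pad=0:8 → word 7000h → 70 00

0x70 0x00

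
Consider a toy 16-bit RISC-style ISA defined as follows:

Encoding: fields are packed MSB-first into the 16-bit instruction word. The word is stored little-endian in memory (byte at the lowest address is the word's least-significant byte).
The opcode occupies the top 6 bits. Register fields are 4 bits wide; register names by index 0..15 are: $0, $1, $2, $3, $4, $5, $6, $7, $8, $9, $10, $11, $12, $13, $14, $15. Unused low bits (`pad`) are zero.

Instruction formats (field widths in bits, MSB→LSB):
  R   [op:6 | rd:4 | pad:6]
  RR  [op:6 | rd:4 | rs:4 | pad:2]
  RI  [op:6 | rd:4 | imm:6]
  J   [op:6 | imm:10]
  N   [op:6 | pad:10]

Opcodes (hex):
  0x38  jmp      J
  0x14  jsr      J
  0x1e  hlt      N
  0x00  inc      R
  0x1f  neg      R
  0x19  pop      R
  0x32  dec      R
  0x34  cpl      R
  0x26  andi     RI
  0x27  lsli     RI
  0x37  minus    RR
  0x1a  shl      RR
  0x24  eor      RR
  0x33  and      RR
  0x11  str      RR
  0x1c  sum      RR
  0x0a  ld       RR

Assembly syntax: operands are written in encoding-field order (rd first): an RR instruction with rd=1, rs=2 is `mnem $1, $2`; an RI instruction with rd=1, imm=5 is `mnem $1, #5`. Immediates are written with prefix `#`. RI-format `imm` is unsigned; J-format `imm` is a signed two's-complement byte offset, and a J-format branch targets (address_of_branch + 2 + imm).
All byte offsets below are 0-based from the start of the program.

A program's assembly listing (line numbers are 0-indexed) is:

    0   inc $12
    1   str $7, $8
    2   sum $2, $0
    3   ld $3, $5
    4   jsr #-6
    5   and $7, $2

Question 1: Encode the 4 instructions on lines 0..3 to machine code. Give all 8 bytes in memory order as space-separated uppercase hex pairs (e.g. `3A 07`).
line 0 (inc): pack op=0x0:6|rd=12:4|pad=0:6 = 0x0300; little→ 00 03
line 1 (str): pack op=0x11:6|rd=7:4|rs=8:4|pad=0:2 = 0x45e0; little→ e0 45
line 2 (sum): pack op=0x1c:6|rd=2:4|rs=0:4|pad=0:2 = 0x7080; little→ 80 70
line 3 (ld): pack op=0xa:6|rd=3:4|rs=5:4|pad=0:2 = 0x28d4; little→ d4 28

00 03 E0 45 80 70 D4 28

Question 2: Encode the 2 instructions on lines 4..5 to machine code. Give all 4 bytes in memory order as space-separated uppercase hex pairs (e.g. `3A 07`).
FA 53 C8 CD

line 4 (jsr): pack op=0x14:6|imm=-6:10 = 0x53fa; little→ fa 53
line 5 (and): pack op=0x33:6|rd=7:4|rs=2:4|pad=0:2 = 0xcdc8; little→ c8 cd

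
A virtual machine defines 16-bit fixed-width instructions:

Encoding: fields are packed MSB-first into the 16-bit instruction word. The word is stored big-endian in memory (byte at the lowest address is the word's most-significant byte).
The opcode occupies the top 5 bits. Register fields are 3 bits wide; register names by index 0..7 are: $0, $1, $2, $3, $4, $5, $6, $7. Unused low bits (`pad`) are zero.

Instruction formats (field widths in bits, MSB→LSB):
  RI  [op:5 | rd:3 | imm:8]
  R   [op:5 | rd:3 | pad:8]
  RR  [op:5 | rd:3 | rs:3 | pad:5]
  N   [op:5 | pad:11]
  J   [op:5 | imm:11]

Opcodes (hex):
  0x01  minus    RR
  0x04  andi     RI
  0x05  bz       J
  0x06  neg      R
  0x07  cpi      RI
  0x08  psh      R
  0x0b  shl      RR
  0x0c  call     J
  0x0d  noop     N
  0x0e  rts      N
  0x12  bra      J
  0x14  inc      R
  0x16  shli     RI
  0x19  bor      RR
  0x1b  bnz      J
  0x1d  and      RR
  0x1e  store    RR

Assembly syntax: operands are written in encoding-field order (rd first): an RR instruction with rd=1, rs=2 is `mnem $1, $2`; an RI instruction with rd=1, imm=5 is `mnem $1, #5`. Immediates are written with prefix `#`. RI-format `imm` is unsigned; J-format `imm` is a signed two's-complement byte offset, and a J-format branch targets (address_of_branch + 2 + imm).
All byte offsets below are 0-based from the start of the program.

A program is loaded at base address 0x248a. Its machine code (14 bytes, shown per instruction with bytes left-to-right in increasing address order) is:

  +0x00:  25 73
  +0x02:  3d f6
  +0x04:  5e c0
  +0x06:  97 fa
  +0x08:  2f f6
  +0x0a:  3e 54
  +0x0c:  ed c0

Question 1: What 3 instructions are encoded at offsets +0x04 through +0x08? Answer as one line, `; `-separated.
[04] 5e c0 → 0x5ec0
  opcode bits[15:11]=0xb: shl/RR
  rd: (w>>8)&0x7=0x6 → $6
  rs: (w>>5)&0x7=0x6 → $6
[06] 97 fa → 0x97fa
  opcode bits[15:11]=0x12: bra/J
  imm: (w>>0)&0x7ff=0x7fa (s11→-6) → #-6
[08] 2f f6 → 0x2ff6
  opcode bits[15:11]=0x5: bz/J
  imm: (w>>0)&0x7ff=0x7f6 (s11→-10) → #-10

shl $6, $6; bra #-6; bz #-10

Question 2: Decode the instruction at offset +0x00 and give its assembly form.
andi $5, #115

[00] 25 73 → 0x2573
  op=0x2573>>11=0x4 ⇒ andi (RI)
  [10:8] rd=5 = $5
  [7:0] imm=115 = #115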